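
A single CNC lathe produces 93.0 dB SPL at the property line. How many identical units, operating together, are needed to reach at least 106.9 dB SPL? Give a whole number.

25

N identical sources give L₁ + 10·log₁₀ N, so require 10·log₁₀ N ≥ 106.9 − 93.0 = 13.9 dB.
N ≥ 10^(13.9/10) = 24.547, so N = 25.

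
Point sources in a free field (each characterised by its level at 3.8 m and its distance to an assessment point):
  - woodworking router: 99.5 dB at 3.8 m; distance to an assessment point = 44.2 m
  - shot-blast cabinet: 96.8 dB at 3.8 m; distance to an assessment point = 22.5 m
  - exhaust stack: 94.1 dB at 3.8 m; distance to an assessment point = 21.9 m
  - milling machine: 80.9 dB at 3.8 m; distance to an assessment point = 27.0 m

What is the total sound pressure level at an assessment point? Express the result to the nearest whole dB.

85 dB

Propagate each source to the receiver with L = L_ref − 20·log₁₀(r/r_ref), then add intensities.
woodworking router: 99.5 − 20·log₁₀(44.2/3.8) = 99.5 − 21.31 = 78.19 dB.
shot-blast cabinet: 96.8 − 20·log₁₀(22.5/3.8) = 96.8 − 15.45 = 81.35 dB.
exhaust stack: 94.1 − 20·log₁₀(21.9/3.8) = 94.1 − 15.21 = 78.89 dB.
milling machine: 80.9 − 20·log₁₀(27.0/3.8) = 80.9 − 17.03 = 63.87 dB.
Σ 10^(L/10) = 2.822e+08 → L_total = 10·log₁₀(2.822e+08) = 84.51 dB.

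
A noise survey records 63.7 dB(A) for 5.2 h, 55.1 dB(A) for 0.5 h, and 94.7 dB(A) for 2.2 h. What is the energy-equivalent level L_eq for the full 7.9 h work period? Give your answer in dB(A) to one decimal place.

89.2 dB(A)

L_eq = 10·log₁₀[(1/T)·Σ tᵢ·10^(Lᵢ/10)] with T = 7.9 h.
Σ tᵢ·10^(Lᵢ/10) = 5.2·10^(63.7/10) + 0.5·10^(55.1/10) + 2.2·10^(94.7/10) = 6.505e+09.
L_eq = 10·log₁₀(6.505e+09/7.9) = 89.16 dB(A).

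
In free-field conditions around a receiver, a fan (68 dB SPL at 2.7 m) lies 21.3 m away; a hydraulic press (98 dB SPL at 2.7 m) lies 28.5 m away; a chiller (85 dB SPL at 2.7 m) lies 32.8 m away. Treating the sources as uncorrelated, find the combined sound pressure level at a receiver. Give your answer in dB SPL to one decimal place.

First find each source's level at the receiver (point-source: −20·log₁₀(r/r_ref)), then combine on an intensity basis.
fan: 68 − 20·log₁₀(21.3/2.7) = 68 − 17.94 = 50.06 dB SPL.
hydraulic press: 98 − 20·log₁₀(28.5/2.7) = 98 − 20.47 = 77.53 dB SPL.
chiller: 85 − 20·log₁₀(32.8/2.7) = 85 − 21.69 = 63.31 dB SPL.
Σ 10^(L/10) = 5.887e+07 → L_total = 10·log₁₀(5.887e+07) = 77.70 dB SPL.

77.7 dB SPL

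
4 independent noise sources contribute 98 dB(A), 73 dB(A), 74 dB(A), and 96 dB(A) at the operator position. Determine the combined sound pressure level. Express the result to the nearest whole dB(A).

100 dB(A)

For uncorrelated sources the intensities add, so convert each level to linear form, sum, and take 10·log₁₀ of the total.
Σ 10^(L/10) = 10^(98/10) + 10^(73/10) + 10^(74/10) + 10^(96/10) = 1.034e+10.
L_total = 10·log₁₀(1.034e+10) = 100.14 dB(A).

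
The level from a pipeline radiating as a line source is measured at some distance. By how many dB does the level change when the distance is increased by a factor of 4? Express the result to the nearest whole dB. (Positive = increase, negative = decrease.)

With cylindrical spreading the level changes by −10·log₁₀(r₂/r₁).
ΔL = −10·log₁₀(4) = -6.02 dB.

-6 dB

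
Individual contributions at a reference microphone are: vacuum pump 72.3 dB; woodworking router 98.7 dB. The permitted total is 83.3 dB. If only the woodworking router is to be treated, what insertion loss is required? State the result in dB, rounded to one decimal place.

Everything except the woodworking router sums to 10^(72.3/10) = 1.698e+07 in linear terms, 72.30 dB.
To meet 83.3 dB overall, the treated woodworking router may contribute at most 10^(83.3/10) − 1.698e+07 = 1.968e+08, i.e. 82.94 dB.
Required insertion loss = 98.7 − 82.94 = 15.76 dB.

15.8 dB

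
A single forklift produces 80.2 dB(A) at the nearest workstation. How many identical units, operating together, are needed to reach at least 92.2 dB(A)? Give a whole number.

Need L₁ + 10·log₁₀ N ≥ 92.2, i.e. log₁₀ N ≥ 1.20.
N ≥ 10^(12.0/10) = 15.849, so N = 16.

16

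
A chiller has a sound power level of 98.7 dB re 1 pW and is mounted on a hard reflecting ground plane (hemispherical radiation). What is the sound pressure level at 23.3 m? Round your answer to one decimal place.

63.4 dB

The power spreads over a hemisphere of area 2π·r², so L_p = L_w − 10·log₁₀(2π·r²).
2π·r² = 3411 m², 10·log₁₀ of that is 35.329 dB.
L_p = 98.7 − 35.329 = 63.37 dB.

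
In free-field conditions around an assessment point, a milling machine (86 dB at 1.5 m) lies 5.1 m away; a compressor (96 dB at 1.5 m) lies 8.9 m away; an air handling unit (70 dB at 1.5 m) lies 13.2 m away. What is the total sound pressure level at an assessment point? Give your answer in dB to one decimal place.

81.7 dB

First find each source's level at the receiver (point-source: −20·log₁₀(r/r_ref)), then combine on an intensity basis.
milling machine: 86 − 20·log₁₀(5.1/1.5) = 86 − 10.63 = 75.37 dB.
compressor: 96 − 20·log₁₀(8.9/1.5) = 96 − 15.47 = 80.53 dB.
air handling unit: 70 − 20·log₁₀(13.2/1.5) = 70 − 18.89 = 51.11 dB.
Σ 10^(L/10) = 1.477e+08 → L_total = 10·log₁₀(1.477e+08) = 81.69 dB.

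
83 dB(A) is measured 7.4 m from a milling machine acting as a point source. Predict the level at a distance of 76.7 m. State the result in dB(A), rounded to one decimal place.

Point-source attenuation: ΔL = 20·log₁₀(r₂/r₁) = 20·log₁₀(76.7/7.4) = 20.311 dB.
L₂ = 83 − 20·log₁₀(76.7/7.4) = 83 − 20.311 = 62.69 dB(A).

62.7 dB(A)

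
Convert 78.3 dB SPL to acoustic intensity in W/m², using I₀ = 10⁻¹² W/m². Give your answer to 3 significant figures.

6.76e-05 W/m²

I = I₀·10^(L/10) = 10⁻¹² × 10^(78.3/10) = 10^(-4.170).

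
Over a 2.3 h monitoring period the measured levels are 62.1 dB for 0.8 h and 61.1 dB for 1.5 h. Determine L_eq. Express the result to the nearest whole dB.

L_eq = 10·log₁₀[(1/T)·Σ tᵢ·10^(Lᵢ/10)] with T = 2.3 h.
Σ tᵢ·10^(Lᵢ/10) = 0.8·10^(62.1/10) + 1.5·10^(61.1/10) = 3.230e+06.
L_eq = 10·log₁₀(3.230e+06/2.3) = 61.47 dB.

61 dB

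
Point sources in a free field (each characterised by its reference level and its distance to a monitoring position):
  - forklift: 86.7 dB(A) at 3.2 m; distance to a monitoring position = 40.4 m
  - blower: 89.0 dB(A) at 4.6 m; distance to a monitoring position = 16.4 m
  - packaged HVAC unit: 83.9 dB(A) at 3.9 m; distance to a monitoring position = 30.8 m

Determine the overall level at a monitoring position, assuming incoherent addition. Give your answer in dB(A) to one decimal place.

78.4 dB(A)

Apply inverse-square spreading to bring every level to the receiver, then sum 10^(L/10).
forklift: 86.7 − 20·log₁₀(40.4/3.2) = 86.7 − 22.02 = 64.68 dB(A).
blower: 89.0 − 20·log₁₀(16.4/4.6) = 89.0 − 11.04 = 77.96 dB(A).
packaged HVAC unit: 83.9 − 20·log₁₀(30.8/3.9) = 83.9 − 17.95 = 65.95 dB(A).
Σ 10^(L/10) = 6.936e+07 → L_total = 10·log₁₀(6.936e+07) = 78.41 dB(A).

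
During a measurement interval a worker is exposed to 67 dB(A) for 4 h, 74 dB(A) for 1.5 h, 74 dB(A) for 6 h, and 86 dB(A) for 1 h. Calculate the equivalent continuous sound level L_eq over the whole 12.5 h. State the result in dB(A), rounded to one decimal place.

The energy average is taken in the linear domain: L_eq = 10·log₁₀[(Σ tᵢ·10^(Lᵢ/10))/T], T = 12.5 h.
Σ tᵢ·10^(Lᵢ/10) = 4·10^(67/10) + 1.5·10^(74/10) + 6·10^(74/10) + 1·10^(86/10) = 6.065e+08.
L_eq = 10·log₁₀(6.065e+08/12.5) = 76.86 dB(A).

76.9 dB(A)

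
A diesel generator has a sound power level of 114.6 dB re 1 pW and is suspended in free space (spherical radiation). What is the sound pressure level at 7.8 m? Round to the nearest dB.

86 dB

Free-field spherical radiation: L_p = L_w − 10·log₁₀(4π·r²), r = 7.8 m.
4π·r² = 764.5 m², 10·log₁₀ of that is 28.834 dB.
L_p = 114.6 − 28.834 = 85.77 dB.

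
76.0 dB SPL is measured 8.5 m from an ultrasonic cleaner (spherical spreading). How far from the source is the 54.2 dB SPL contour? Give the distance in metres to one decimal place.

104.6 m

For a point source L₁ − L₂ = 20·log₁₀(r₂/r₁), so r₂ = r₁·10^((L₁−L₂)/20).
r₂ = 8.5·10^((76.0−54.2)/20) = 8.5·10^(21.8/20) = 104.57 m.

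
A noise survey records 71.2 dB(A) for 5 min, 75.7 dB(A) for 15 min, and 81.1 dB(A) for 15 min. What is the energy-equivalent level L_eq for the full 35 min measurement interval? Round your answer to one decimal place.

78.6 dB(A)

The energy average is taken in the linear domain: L_eq = 10·log₁₀[(Σ tᵢ·10^(Lᵢ/10))/T], T = 35 min.
Σ tᵢ·10^(Lᵢ/10) = 5·10^(71.2/10) + 15·10^(75.7/10) + 15·10^(81.1/10) = 2.556e+09.
L_eq = 10·log₁₀(2.556e+09/35) = 78.63 dB(A).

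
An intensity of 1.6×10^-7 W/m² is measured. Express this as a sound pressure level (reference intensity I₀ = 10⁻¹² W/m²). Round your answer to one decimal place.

L = 10·log₁₀(I/I₀) = 10·log₁₀(1.6×10^-7/10⁻¹²) = 10·log₁₀(1.6×10^5).
L = 10·(0.2041 + 5) = 52.04 dB.

52.0 dB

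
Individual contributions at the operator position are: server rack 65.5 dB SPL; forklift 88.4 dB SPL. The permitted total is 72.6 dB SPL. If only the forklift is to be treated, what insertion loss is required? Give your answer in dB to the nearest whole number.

Everything except the forklift sums to 10^(65.5/10) = 3.548e+06 in linear terms, 65.50 dB SPL.
To meet 72.6 dB SPL overall, the treated forklift may contribute at most 10^(72.6/10) − 3.548e+06 = 1.465e+07, i.e. 71.66 dB SPL.
Required insertion loss = 88.4 − 71.66 = 16.74 dB.

17 dB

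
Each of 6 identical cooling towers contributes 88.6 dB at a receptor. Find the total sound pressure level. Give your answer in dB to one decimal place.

L_total = L₁ + 10·log₁₀ N for N identical incoherent sources.
L_total = 88.6 + 10·log₁₀(6) = 88.6 + 7.782 = 96.38 dB.

96.4 dB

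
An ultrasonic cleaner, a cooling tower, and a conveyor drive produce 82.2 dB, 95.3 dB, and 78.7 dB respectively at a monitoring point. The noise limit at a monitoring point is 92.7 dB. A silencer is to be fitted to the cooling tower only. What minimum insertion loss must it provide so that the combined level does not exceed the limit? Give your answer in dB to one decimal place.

3.2 dB

Fixed contribution from the other sources: Σ 10^(L/10) = 10^(82.2/10) + 10^(78.7/10) = 2.401e+08 (83.80 dB).
To meet 92.7 dB overall, the treated cooling tower may contribute at most 10^(92.7/10) − 2.401e+08 = 1.622e+09, i.e. 92.10 dB.
So the cooling tower must be reduced from 95.3 to 92.10 dB: IL = 3.20 dB.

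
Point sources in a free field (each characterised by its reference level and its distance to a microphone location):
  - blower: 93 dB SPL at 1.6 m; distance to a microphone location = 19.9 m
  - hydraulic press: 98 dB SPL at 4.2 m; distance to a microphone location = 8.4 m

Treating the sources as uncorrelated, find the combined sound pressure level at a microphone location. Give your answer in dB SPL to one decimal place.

Apply inverse-square spreading to bring every level to the receiver, then sum 10^(L/10).
blower: 93 − 20·log₁₀(19.9/1.6) = 93 − 21.89 = 71.11 dB SPL.
hydraulic press: 98 − 20·log₁₀(8.4/4.2) = 98 − 6.02 = 91.98 dB SPL.
Σ 10^(L/10) = 1.590e+09 → L_total = 10·log₁₀(1.590e+09) = 92.01 dB SPL.

92.0 dB SPL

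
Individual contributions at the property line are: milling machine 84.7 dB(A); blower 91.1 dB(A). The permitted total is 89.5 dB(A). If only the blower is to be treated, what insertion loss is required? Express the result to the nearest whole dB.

3 dB

Everything except the blower sums to 10^(84.7/10) = 2.951e+08 in linear terms, 84.70 dB(A).
The limit corresponds to 10^(89.5/10) = 8.913e+08; subtracting the fixed part leaves 5.961e+08 for the blower, i.e. 87.75 dB(A).
So the blower must be reduced from 91.1 to 87.75 dB(A): IL = 3.35 dB.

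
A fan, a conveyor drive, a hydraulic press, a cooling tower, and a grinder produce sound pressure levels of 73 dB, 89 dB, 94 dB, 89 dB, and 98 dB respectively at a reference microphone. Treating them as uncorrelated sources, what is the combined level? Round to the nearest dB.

100 dB

For uncorrelated sources the intensities add, so convert each level to linear form, sum, and take 10·log₁₀ of the total.
Σ 10^(L/10) = 10^(73/10) + 10^(89/10) + 10^(94/10) + 10^(89/10) + 10^(98/10) = 1.043e+10.
L_total = 10·log₁₀(1.043e+10) = 100.18 dB.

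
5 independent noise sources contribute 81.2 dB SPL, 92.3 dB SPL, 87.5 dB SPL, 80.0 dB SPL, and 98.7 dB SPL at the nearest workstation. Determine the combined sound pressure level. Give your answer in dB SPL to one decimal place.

100.0 dB SPL

Incoherent sources combine by intensity addition: L_total = 10·log₁₀(Σ 10^(L_i/10)).
Σ 10^(L/10) = 10^(81.2/10) + 10^(92.3/10) + 10^(87.5/10) + 10^(80.0/10) + 10^(98.7/10) = 9.906e+09.
L_total = 10·log₁₀(9.906e+09) = 99.96 dB SPL.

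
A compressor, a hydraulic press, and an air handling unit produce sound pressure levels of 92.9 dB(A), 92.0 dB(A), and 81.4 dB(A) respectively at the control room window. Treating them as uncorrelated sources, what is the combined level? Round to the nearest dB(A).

96 dB(A)

Incoherent sources combine by intensity addition: L_total = 10·log₁₀(Σ 10^(L_i/10)).
Σ 10^(L/10) = 10^(92.9/10) + 10^(92.0/10) + 10^(81.4/10) = 3.673e+09.
L_total = 10·log₁₀(3.673e+09) = 95.65 dB(A).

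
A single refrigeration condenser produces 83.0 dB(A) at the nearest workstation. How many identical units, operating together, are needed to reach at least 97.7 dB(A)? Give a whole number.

30

N identical sources give L₁ + 10·log₁₀ N, so require 10·log₁₀ N ≥ 97.7 − 83.0 = 14.7 dB.
N ≥ 10^(14.7/10) = 29.512, so N = 30.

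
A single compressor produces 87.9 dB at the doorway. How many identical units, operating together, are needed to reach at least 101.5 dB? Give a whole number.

23

N identical sources give L₁ + 10·log₁₀ N, so require 10·log₁₀ N ≥ 101.5 − 87.9 = 13.6 dB.
N ≥ 10^(13.6/10) = 22.909, so N = 23.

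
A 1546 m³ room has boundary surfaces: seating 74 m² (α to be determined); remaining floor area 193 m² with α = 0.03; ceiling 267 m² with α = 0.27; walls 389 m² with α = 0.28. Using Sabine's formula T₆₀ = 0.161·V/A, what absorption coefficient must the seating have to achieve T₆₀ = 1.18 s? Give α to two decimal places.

A = 0.161·V/T₆₀ = 0.161·1546/1.18 = 210.94 m² sabins.
Absorption from the other surfaces = 193·0.03 + 267·0.27 + 389·0.28 = 186.80 m², so the seating must supply 24.14 m² over 74 m².
α = 24.14/74 = 0.326.

0.33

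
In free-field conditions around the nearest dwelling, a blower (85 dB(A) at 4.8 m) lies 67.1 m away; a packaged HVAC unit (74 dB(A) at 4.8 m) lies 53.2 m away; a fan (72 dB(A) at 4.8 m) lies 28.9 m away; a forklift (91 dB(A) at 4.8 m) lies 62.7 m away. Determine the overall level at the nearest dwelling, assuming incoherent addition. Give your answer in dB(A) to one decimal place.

Apply inverse-square spreading to bring every level to the receiver, then sum 10^(L/10).
blower: 85 − 20·log₁₀(67.1/4.8) = 85 − 22.91 = 62.09 dB(A).
packaged HVAC unit: 74 − 20·log₁₀(53.2/4.8) = 74 − 20.89 = 53.11 dB(A).
fan: 72 − 20·log₁₀(28.9/4.8) = 72 − 15.59 = 56.41 dB(A).
forklift: 91 − 20·log₁₀(62.7/4.8) = 91 − 22.32 = 68.68 dB(A).
Σ 10^(L/10) = 9.638e+06 → L_total = 10·log₁₀(9.638e+06) = 69.84 dB(A).

69.8 dB(A)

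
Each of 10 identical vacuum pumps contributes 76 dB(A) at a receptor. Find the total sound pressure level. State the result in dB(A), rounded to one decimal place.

N identical incoherent sources raise the level by 10·log₁₀ N.
L_total = 76 + 10·log₁₀(10) = 76 + 10.000 = 86.00 dB(A).

86.0 dB(A)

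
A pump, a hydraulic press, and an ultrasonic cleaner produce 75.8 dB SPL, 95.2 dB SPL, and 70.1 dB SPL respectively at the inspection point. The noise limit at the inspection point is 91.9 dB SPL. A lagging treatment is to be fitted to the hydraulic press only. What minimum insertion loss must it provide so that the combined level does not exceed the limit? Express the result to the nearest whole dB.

The untreated sources together contribute 10^(75.8/10) + 10^(70.1/10) = 4.825e+07, i.e. 76.84 dB SPL.
To meet 91.9 dB SPL overall, the treated hydraulic press may contribute at most 10^(91.9/10) − 4.825e+07 = 1.501e+09, i.e. 91.76 dB SPL.
Required insertion loss = 95.2 − 91.76 = 3.44 dB.

3 dB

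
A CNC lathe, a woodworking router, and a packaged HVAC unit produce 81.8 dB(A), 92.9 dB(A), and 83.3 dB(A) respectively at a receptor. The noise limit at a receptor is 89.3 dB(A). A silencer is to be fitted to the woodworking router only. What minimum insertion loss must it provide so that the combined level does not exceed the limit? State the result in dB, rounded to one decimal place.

Everything except the woodworking router sums to 10^(81.8/10) + 10^(83.3/10) = 3.652e+08 in linear terms, 85.62 dB(A).
To meet 89.3 dB(A) overall, the treated woodworking router may contribute at most 10^(89.3/10) − 3.652e+08 = 4.860e+08, i.e. 86.87 dB(A).
Required insertion loss = 92.9 − 86.87 = 6.03 dB.

6.0 dB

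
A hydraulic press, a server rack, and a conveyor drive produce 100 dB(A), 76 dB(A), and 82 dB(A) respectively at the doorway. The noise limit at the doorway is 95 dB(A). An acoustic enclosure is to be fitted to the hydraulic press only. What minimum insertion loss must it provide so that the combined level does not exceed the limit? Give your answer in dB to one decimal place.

The untreated sources together contribute 10^(76/10) + 10^(82/10) = 1.983e+08, i.e. 82.97 dB(A).
The limit corresponds to 10^(95/10) = 3.162e+09; subtracting the fixed part leaves 2.964e+09 for the hydraulic press, i.e. 94.72 dB(A).
Required insertion loss = 100 − 94.72 = 5.28 dB.

5.3 dB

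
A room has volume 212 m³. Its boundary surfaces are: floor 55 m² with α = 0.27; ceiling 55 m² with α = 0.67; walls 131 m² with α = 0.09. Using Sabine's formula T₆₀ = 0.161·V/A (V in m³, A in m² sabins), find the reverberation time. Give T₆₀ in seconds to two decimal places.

0.54 s

A = Σ Sᵢαᵢ = 55·0.27 + 55·0.67 + 131·0.09 = 63.49 m².
T₆₀ = 0.161·V/A = 0.161·212/63.49 = 0.538 s.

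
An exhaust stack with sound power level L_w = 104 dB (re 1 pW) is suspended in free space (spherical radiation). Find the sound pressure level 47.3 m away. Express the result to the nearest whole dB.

L_p = L_w − 10·log₁₀(4π·r²) with r = 47.3 m.
4π·r² = 2.811e+04 m², 10·log₁₀ of that is 44.489 dB.
L_p = 104 − 44.489 = 59.51 dB.

60 dB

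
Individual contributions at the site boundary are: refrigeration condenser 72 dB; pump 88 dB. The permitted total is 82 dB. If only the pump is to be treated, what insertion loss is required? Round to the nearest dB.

Everything except the pump sums to 10^(72/10) = 1.585e+07 in linear terms, 72.00 dB.
The limit corresponds to 10^(82/10) = 1.585e+08; subtracting the fixed part leaves 1.426e+08 for the pump, i.e. 81.54 dB.
Required insertion loss = 88 − 81.54 = 6.46 dB.

6 dB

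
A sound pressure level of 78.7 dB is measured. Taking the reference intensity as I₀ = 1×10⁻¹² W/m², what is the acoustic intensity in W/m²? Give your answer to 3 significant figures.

7.41e-05 W/m²

I/I₀ = 10^(78.7/10) = 7.413e+07, so I = 7.413e+07 × 10⁻¹² W/m².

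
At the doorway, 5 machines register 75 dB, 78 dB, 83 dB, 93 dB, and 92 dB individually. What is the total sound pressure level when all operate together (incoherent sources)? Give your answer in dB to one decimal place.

95.9 dB

For uncorrelated sources the intensities add, so convert each level to linear form, sum, and take 10·log₁₀ of the total.
Σ 10^(L/10) = 10^(75/10) + 10^(78/10) + 10^(83/10) + 10^(93/10) + 10^(92/10) = 3.874e+09.
L_total = 10·log₁₀(3.874e+09) = 95.88 dB.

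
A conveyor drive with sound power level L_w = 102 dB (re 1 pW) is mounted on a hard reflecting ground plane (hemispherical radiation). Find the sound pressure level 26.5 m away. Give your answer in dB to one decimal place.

The power spreads over a hemisphere of area 2π·r², so L_p = L_w − 10·log₁₀(2π·r²).
2π·r² = 4412 m², 10·log₁₀ of that is 36.447 dB.
L_p = 102 − 36.447 = 65.55 dB.

65.6 dB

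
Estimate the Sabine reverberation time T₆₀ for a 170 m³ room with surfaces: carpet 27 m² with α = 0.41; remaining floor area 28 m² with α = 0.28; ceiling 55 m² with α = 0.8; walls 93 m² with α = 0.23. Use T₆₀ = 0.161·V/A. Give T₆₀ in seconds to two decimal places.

A = Σ Sᵢαᵢ = 27·0.41 + 28·0.28 + 55·0.8 + 93·0.23 = 84.30 m².
T₆₀ = 0.161 × 170 / 84.30 = 0.325 s.

0.32 s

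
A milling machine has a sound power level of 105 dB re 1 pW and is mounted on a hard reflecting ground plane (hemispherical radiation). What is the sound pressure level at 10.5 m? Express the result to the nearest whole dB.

Free-field hemispherical radiation: L_p = L_w − 10·log₁₀(2π·r²), r = 10.5 m.
2π·r² = 692.7 m², 10·log₁₀ of that is 28.406 dB.
L_p = 105 − 28.406 = 76.59 dB.

77 dB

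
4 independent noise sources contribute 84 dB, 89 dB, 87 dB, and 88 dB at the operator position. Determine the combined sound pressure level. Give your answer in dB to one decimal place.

93.4 dB

Incoherent sources combine by intensity addition: L_total = 10·log₁₀(Σ 10^(L_i/10)).
Σ 10^(L/10) = 10^(84/10) + 10^(89/10) + 10^(87/10) + 10^(88/10) = 2.178e+09.
L_total = 10·log₁₀(2.178e+09) = 93.38 dB.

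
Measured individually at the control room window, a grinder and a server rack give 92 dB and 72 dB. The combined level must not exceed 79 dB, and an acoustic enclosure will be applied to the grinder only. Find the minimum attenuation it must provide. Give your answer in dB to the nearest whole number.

14 dB

Everything except the grinder sums to 10^(72/10) = 1.585e+07 in linear terms, 72.00 dB.
The limit corresponds to 10^(79/10) = 7.943e+07; subtracting the fixed part leaves 6.358e+07 for the grinder, i.e. 78.03 dB.
Required insertion loss = 92 − 78.03 = 13.97 dB.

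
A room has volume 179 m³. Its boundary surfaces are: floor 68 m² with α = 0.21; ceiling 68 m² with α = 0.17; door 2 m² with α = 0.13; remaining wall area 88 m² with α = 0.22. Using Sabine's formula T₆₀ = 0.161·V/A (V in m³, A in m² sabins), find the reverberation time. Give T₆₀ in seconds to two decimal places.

0.63 s

Summing Sᵢαᵢ: 68·0.21 + 68·0.17 + 2·0.13 + 88·0.22 = 45.46 m².
T₆₀ = 0.161 × 179 / 45.46 = 0.634 s.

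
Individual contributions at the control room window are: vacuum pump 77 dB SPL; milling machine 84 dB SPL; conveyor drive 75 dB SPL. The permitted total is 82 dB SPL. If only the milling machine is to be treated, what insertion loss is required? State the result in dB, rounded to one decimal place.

Everything except the milling machine sums to 10^(77/10) + 10^(75/10) = 8.174e+07 in linear terms, 79.12 dB SPL.
To meet 82 dB SPL overall, the treated milling machine may contribute at most 10^(82/10) − 8.174e+07 = 7.675e+07, i.e. 78.85 dB SPL.
So the milling machine must be reduced from 84 to 78.85 dB SPL: IL = 5.15 dB.

5.1 dB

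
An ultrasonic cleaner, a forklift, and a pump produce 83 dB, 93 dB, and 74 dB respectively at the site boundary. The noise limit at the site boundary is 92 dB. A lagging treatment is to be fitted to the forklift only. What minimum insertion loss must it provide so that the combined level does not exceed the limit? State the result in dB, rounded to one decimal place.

1.7 dB

Everything except the forklift sums to 10^(83/10) + 10^(74/10) = 2.246e+08 in linear terms, 83.51 dB.
The limit corresponds to 10^(92/10) = 1.585e+09; subtracting the fixed part leaves 1.360e+09 for the forklift, i.e. 91.34 dB.
Required insertion loss = 93 − 91.34 = 1.66 dB.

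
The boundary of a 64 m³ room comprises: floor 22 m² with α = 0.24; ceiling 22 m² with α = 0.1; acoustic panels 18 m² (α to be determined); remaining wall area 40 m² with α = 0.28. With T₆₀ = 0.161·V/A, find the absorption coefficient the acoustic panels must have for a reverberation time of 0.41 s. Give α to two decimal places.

A = 0.161·V/T₆₀ = 0.161·64/0.41 = 25.13 m² sabins.
Absorption from the other surfaces = 22·0.24 + 22·0.1 + 40·0.28 = 18.68 m², so the acoustic panels must supply 6.45 m² over 18 m².
α = 6.45/18 = 0.358.

0.36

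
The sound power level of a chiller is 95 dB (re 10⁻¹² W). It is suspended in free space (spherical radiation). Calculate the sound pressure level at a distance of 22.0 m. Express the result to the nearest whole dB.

57 dB

The power spreads over a sphere of area 4π·r², so L_p = L_w − 10·log₁₀(4π·r²).
4π·r² = 6082 m², 10·log₁₀ of that is 37.841 dB.
L_p = 95 − 37.841 = 57.16 dB.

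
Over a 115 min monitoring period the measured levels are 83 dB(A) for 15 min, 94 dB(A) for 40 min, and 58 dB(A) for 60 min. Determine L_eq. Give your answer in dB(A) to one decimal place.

L_eq = 10·log₁₀[(1/T)·Σ tᵢ·10^(Lᵢ/10)] with T = 115 min.
Σ tᵢ·10^(Lᵢ/10) = 15·10^(83/10) + 40·10^(94/10) + 60·10^(58/10) = 1.035e+11.
L_eq = 10·log₁₀(1.035e+11/115) = 89.54 dB(A).

89.5 dB(A)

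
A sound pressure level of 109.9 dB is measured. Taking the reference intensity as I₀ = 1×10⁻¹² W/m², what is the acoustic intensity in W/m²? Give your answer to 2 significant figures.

I = I₀·10^(L/10) = 10⁻¹² × 10^(109.9/10) = 10^(-1.010).

0.098 W/m²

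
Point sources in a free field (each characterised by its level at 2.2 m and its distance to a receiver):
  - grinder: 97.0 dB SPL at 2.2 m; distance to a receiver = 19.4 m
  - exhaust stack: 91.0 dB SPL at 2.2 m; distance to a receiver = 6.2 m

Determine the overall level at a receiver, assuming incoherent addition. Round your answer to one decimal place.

First find each source's level at the receiver (point-source: −20·log₁₀(r/r_ref)), then combine on an intensity basis.
grinder: 97.0 − 20·log₁₀(19.4/2.2) = 97.0 − 18.91 = 78.09 dB SPL.
exhaust stack: 91.0 − 20·log₁₀(6.2/2.2) = 91.0 − 9.00 = 82.00 dB SPL.
Σ 10^(L/10) = 2.230e+08 → L_total = 10·log₁₀(2.230e+08) = 83.48 dB SPL.

83.5 dB SPL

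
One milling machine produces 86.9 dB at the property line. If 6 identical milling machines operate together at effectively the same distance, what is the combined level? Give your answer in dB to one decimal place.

94.7 dB

With 6 equal, uncorrelated contributions the intensity is 6× that of one unit, giving a rise of 10·log₁₀ 6.
L_total = 86.9 + 10·log₁₀(6) = 86.9 + 7.782 = 94.68 dB.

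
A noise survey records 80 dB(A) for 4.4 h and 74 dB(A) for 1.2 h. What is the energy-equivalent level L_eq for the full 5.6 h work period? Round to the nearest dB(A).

Weight each interval's intensity by its duration and average over T = 5.6 h:
Σ tᵢ·10^(Lᵢ/10) = 4.4·10^(80/10) + 1.2·10^(74/10) = 4.701e+08.
L_eq = 10·log₁₀(4.701e+08/5.6) = 79.24 dB(A).

79 dB(A)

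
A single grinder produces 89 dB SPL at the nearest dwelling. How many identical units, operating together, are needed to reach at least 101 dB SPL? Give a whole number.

Need L₁ + 10·log₁₀ N ≥ 101, i.e. log₁₀ N ≥ 1.20.
N ≥ 10^(12.0/10) = 15.849, so N = 16.

16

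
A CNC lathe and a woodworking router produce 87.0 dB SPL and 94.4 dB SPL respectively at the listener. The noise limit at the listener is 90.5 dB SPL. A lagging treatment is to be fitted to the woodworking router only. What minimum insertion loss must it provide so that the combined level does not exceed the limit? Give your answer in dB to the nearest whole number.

6 dB

The untreated sources together contribute 10^(87.0/10) = 5.012e+08, i.e. 87.00 dB SPL.
To meet 90.5 dB SPL overall, the treated woodworking router may contribute at most 10^(90.5/10) − 5.012e+08 = 6.208e+08, i.e. 87.93 dB SPL.
So the woodworking router must be reduced from 94.4 to 87.93 dB SPL: IL = 6.47 dB.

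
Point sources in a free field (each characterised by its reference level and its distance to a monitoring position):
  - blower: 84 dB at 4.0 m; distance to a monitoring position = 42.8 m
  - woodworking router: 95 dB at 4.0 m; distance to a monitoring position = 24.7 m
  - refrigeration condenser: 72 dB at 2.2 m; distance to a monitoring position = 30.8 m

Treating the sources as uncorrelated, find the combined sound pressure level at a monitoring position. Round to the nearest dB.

Apply inverse-square spreading to bring every level to the receiver, then sum 10^(L/10).
blower: 84 − 20·log₁₀(42.8/4.0) = 84 − 20.59 = 63.41 dB.
woodworking router: 95 − 20·log₁₀(24.7/4.0) = 95 − 15.81 = 79.19 dB.
refrigeration condenser: 72 − 20·log₁₀(30.8/2.2) = 72 − 22.92 = 49.08 dB.
Σ 10^(L/10) = 8.521e+07 → L_total = 10·log₁₀(8.521e+07) = 79.30 dB.

79 dB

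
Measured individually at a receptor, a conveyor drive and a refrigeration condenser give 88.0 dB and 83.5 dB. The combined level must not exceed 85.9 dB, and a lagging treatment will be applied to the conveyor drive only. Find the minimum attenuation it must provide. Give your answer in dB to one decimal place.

Everything except the conveyor drive sums to 10^(83.5/10) = 2.239e+08 in linear terms, 83.50 dB.
To meet 85.9 dB overall, the treated conveyor drive may contribute at most 10^(85.9/10) − 2.239e+08 = 1.652e+08, i.e. 82.18 dB.
So the conveyor drive must be reduced from 88.0 to 82.18 dB: IL = 5.82 dB.

5.8 dB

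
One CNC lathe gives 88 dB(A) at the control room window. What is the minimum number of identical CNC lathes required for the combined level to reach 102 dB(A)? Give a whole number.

N identical sources give L₁ + 10·log₁₀ N, so require 10·log₁₀ N ≥ 102 − 88 = 14.0 dB.
N ≥ 10^(14.0/10) = 25.119, so N = 26.

26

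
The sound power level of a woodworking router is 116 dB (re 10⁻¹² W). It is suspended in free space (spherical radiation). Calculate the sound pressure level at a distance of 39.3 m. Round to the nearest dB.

73 dB

The power spreads over a sphere of area 4π·r², so L_p = L_w − 10·log₁₀(4π·r²).
4π·r² = 1.941e+04 m², 10·log₁₀ of that is 42.880 dB.
L_p = 116 − 42.880 = 73.12 dB.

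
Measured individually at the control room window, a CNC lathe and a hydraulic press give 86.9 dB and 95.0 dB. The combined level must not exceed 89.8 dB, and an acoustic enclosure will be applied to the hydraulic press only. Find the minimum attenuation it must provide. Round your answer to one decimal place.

8.3 dB

Fixed contribution from the other source: Σ 10^(L/10) = 10^(86.9/10) = 4.898e+08 (86.90 dB).
The limit corresponds to 10^(89.8/10) = 9.550e+08; subtracting the fixed part leaves 4.652e+08 for the hydraulic press, i.e. 86.68 dB.
Required insertion loss = 95.0 − 86.68 = 8.32 dB.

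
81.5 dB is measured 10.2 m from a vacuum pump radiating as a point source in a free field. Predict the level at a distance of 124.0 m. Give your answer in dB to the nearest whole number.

Spherical spreading from a point source gives a 20·log₁₀(r₂/r₁) drop.
L₂ = 81.5 − 20·log₁₀(124.0/10.2) = 81.5 − 21.696 = 59.80 dB.

60 dB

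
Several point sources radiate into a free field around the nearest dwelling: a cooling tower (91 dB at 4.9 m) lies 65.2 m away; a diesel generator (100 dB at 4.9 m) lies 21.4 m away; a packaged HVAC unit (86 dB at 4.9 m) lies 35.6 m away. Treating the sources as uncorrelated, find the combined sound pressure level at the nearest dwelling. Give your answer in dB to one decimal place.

First find each source's level at the receiver (point-source: −20·log₁₀(r/r_ref)), then combine on an intensity basis.
cooling tower: 91 − 20·log₁₀(65.2/4.9) = 91 − 22.48 = 68.52 dB.
diesel generator: 100 − 20·log₁₀(21.4/4.9) = 100 − 12.80 = 87.20 dB.
packaged HVAC unit: 86 − 20·log₁₀(35.6/4.9) = 86 − 17.23 = 68.77 dB.
Σ 10^(L/10) = 5.389e+08 → L_total = 10·log₁₀(5.389e+08) = 87.32 dB.

87.3 dB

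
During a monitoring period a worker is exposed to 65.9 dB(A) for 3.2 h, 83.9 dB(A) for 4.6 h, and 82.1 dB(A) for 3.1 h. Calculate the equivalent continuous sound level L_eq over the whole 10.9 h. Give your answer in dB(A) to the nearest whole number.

L_eq = 10·log₁₀[(1/T)·Σ tᵢ·10^(Lᵢ/10)] with T = 10.9 h.
Σ tᵢ·10^(Lᵢ/10) = 3.2·10^(65.9/10) + 4.6·10^(83.9/10) + 3.1·10^(82.1/10) = 1.644e+09.
L_eq = 10·log₁₀(1.644e+09/10.9) = 81.79 dB(A).

82 dB(A)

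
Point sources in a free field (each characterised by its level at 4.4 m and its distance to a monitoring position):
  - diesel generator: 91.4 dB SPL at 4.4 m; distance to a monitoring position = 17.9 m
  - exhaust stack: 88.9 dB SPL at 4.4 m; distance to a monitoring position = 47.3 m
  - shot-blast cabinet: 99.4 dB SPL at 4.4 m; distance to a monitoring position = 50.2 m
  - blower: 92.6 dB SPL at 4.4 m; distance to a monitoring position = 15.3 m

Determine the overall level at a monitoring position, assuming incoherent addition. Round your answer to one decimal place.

84.9 dB SPL

Apply inverse-square spreading to bring every level to the receiver, then sum 10^(L/10).
diesel generator: 91.4 − 20·log₁₀(17.9/4.4) = 91.4 − 12.19 = 79.21 dB SPL.
exhaust stack: 88.9 − 20·log₁₀(47.3/4.4) = 88.9 − 20.63 = 68.27 dB SPL.
shot-blast cabinet: 99.4 − 20·log₁₀(50.2/4.4) = 99.4 − 21.15 = 78.25 dB SPL.
blower: 92.6 − 20·log₁₀(15.3/4.4) = 92.6 − 10.82 = 81.78 dB SPL.
Σ 10^(L/10) = 3.075e+08 → L_total = 10·log₁₀(3.075e+08) = 84.88 dB SPL.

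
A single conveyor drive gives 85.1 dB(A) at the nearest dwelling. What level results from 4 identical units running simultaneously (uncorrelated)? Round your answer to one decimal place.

91.1 dB(A)

N identical incoherent sources raise the level by 10·log₁₀ N.
L_total = 85.1 + 10·log₁₀(4) = 85.1 + 6.021 = 91.12 dB(A).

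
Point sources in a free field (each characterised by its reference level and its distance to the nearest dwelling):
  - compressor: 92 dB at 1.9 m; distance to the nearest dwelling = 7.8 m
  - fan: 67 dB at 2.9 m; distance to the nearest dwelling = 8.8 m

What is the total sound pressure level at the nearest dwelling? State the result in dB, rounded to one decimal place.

Apply inverse-square spreading to bring every level to the receiver, then sum 10^(L/10).
compressor: 92 − 20·log₁₀(7.8/1.9) = 92 − 12.27 = 79.73 dB.
fan: 67 − 20·log₁₀(8.8/2.9) = 67 − 9.64 = 57.36 dB.
Σ 10^(L/10) = 9.459e+07 → L_total = 10·log₁₀(9.459e+07) = 79.76 dB.

79.8 dB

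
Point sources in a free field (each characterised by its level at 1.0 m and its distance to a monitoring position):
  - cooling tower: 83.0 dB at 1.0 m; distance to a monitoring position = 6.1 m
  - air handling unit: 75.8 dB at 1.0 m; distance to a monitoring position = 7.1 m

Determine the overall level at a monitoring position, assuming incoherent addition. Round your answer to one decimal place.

67.9 dB

Apply inverse-square spreading to bring every level to the receiver, then sum 10^(L/10).
cooling tower: 83.0 − 20·log₁₀(6.1/1.0) = 83.0 − 15.71 = 67.29 dB.
air handling unit: 75.8 − 20·log₁₀(7.1/1.0) = 75.8 − 17.03 = 58.77 dB.
Σ 10^(L/10) = 6.116e+06 → L_total = 10·log₁₀(6.116e+06) = 67.86 dB.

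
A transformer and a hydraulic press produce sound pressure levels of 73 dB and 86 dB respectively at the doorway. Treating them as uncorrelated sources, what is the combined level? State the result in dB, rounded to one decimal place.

For uncorrelated sources the intensities add, so convert each level to linear form, sum, and take 10·log₁₀ of the total.
Σ 10^(L/10) = 10^(73/10) + 10^(86/10) = 4.181e+08.
L_total = 10·log₁₀(4.181e+08) = 86.21 dB.

86.2 dB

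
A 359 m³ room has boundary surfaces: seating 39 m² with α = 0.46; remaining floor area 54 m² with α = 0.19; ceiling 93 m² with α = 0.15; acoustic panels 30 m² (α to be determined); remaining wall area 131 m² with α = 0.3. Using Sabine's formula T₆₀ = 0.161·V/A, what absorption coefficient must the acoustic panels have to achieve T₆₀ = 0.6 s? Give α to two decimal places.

From T₆₀ = 0.161·V/A, the target T₆₀ = 0.6 s needs A = 0.161·359/0.6 = 96.33 m².
Absorption from the other surfaces = 39·0.46 + 54·0.19 + 93·0.15 + 131·0.3 = 81.45 m², so the acoustic panels must supply 14.88 m² over 30 m².
α = 14.88/30 = 0.496.

0.50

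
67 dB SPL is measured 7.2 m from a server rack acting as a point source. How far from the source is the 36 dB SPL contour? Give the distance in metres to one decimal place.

255.5 m

The 31.0 dB drop corresponds to a distance ratio of 10^(31.0/20) for a point source.
r₂ = 7.2·10^((67−36)/20) = 7.2·10^(31.0/20) = 255.47 m.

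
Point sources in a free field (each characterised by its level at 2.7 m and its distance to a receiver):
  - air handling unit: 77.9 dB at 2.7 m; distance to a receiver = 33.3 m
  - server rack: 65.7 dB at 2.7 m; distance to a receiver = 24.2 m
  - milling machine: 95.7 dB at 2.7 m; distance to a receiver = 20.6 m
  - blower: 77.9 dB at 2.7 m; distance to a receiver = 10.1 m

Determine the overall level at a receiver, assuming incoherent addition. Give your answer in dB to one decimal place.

78.4 dB

First find each source's level at the receiver (point-source: −20·log₁₀(r/r_ref)), then combine on an intensity basis.
air handling unit: 77.9 − 20·log₁₀(33.3/2.7) = 77.9 − 21.82 = 56.08 dB.
server rack: 65.7 − 20·log₁₀(24.2/2.7) = 65.7 − 19.05 = 46.65 dB.
milling machine: 95.7 − 20·log₁₀(20.6/2.7) = 95.7 − 17.65 = 78.05 dB.
blower: 77.9 − 20·log₁₀(10.1/2.7) = 77.9 − 11.46 = 66.44 dB.
Σ 10^(L/10) = 6.868e+07 → L_total = 10·log₁₀(6.868e+07) = 78.37 dB.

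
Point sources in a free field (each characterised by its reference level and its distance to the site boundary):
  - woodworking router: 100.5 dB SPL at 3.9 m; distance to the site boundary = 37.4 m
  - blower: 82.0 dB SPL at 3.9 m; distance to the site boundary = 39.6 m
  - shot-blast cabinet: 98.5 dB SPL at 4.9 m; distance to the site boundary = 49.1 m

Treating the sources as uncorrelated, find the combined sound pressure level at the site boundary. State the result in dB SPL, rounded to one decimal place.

Apply inverse-square spreading to bring every level to the receiver, then sum 10^(L/10).
woodworking router: 100.5 − 20·log₁₀(37.4/3.9) = 100.5 − 19.64 = 80.86 dB SPL.
blower: 82.0 − 20·log₁₀(39.6/3.9) = 82.0 − 20.13 = 61.87 dB SPL.
shot-blast cabinet: 98.5 − 20·log₁₀(49.1/4.9) = 98.5 − 20.02 = 78.48 dB SPL.
Σ 10^(L/10) = 1.941e+08 → L_total = 10·log₁₀(1.941e+08) = 82.88 dB SPL.

82.9 dB SPL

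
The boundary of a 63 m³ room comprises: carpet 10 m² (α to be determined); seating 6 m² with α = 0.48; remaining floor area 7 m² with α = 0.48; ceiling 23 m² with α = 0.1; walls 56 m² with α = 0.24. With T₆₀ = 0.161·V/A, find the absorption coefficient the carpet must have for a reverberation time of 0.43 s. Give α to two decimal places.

0.16

A = 0.161·V/T₆₀ = 0.161·63/0.43 = 23.59 m² sabins.
Absorption from the other surfaces = 6·0.48 + 7·0.48 + 23·0.1 + 56·0.24 = 21.98 m², so the carpet must supply 1.61 m² over 10 m².
α = 1.61/10 = 0.161.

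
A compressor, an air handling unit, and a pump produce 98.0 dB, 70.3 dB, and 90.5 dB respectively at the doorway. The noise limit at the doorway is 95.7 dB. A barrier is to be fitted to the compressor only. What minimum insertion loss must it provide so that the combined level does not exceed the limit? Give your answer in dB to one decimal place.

Fixed contribution from the other sources: Σ 10^(L/10) = 10^(70.3/10) + 10^(90.5/10) = 1.133e+09 (90.54 dB).
To meet 95.7 dB overall, the treated compressor may contribute at most 10^(95.7/10) − 1.133e+09 = 2.583e+09, i.e. 94.12 dB.
So the compressor must be reduced from 98.0 to 94.12 dB: IL = 3.88 dB.

3.9 dB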